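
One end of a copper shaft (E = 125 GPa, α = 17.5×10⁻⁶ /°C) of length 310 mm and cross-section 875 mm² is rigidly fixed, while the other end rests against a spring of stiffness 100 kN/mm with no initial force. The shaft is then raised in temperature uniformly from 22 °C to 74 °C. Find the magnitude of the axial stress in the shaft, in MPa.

If the spring were absent the shaft would lengthen by αΔT L = 17.5×10⁻⁶ × 52 × 310 = 0.2821 mm.
With a force P in the spring, the elastic change of the shaft is PL/(AE) and that of the spring is P/k; compatibility requires their sum to equal δ_free.
So P = δ_free / [L/(AE) + 1/k] = 0.2821 / [ 310/(875×125×10³) + 1/(100×10³) ].
P = 0.2821 / 1.283×10⁻⁵ = 21980 N.
σ = P/A = 21980/875 = 25.12 MPa.

σ ≈ 25.1 MPa (compressive)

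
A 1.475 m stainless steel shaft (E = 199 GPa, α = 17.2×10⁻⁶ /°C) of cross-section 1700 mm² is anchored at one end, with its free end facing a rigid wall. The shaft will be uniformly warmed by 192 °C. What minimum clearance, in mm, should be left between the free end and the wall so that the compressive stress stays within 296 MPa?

With no wall the shaft would lengthen by αΔT L = 17.2×10⁻⁶ × 192 × 1475 = 4.871 mm.
A stress of 296 MPa corresponds to the wall pushing the shaft back by σL/E = 296×1475/(199×10³) = 2.194 mm.
So the gap has to take up the difference, g_min = δ_free − σL/E = 4.871 − 2.194 = 2.677 mm.

g ≈ 2.68 mm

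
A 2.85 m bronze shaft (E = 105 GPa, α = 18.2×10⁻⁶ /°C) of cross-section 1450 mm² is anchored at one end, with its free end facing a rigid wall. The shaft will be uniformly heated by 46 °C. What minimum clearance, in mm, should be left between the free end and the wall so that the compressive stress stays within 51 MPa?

g ≈ 1 mm

With no wall the shaft would lengthen by αΔT L = 18.2×10⁻⁶ × 46 × 2850 = 2.386 mm.
A stress of 51 MPa corresponds to the wall pushing the shaft back by σL/E = 51×2850/(105×10³) = 1.384 mm.
So the gap has to take up the difference, g_min = δ_free − σL/E = 2.386 − 1.384 = 1.002 mm.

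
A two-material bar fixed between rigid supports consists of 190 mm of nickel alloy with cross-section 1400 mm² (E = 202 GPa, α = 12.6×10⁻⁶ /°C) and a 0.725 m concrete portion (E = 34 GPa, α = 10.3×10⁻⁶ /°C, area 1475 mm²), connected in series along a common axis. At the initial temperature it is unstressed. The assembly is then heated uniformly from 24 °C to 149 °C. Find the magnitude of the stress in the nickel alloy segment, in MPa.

With the walls removed the bar would change length by δ_free = Σ αᵢΔT Lᵢ = 12.6×10⁻⁶×125×190 + 10.3×10⁻⁶×125×725 = 1.233 mm.
Since the ends are fixed, an axial force P builds up, equal in every segment, with P · Σ Lᵢ/(AᵢEᵢ) = δ_free.
Σ Lᵢ/(AᵢEᵢ) = 190/(1400×202×10³) + 725/(1475×34×10³) = 1.513×10⁻⁵ mm/N.
P = 1.233 / 1.513×10⁻⁵ = 81480 N = 81.48 kN, compressive.
σ_{nickel alloy} = P / A = 81480 / 1400 = 58.2 MPa.

σ ≈ 58.2 MPa (compressive)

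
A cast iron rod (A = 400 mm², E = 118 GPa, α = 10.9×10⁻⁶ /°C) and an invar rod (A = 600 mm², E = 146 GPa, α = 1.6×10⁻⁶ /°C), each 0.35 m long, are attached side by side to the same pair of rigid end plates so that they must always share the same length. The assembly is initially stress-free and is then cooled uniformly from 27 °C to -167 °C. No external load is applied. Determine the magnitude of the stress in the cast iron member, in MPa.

Both members must finish at the same length. With the larger α, the cast iron tends to over-contract; the plates restrain it, putting the cast iron in tension and the invar in compression. With no external load the two internal forces are equal and opposite, magnitude P.
Equating the net (thermal + elastic) strains gives |α₁ − α₂|·ΔT = P·[1/(A₁E₁) + 1/(A₂E₂)].
|α₁ − α₂|·ΔT = 9.3×10⁻⁶ × 194 = 0.001804.
1/(A₁E₁) + 1/(A₂E₂) = 1/(400×118×10³) + 1/(600×146×10³) = 3.26×10⁻⁸ N⁻¹.
So P = 0.001804 / 3.26×10⁻⁸ = 55.34 kN.
σ_{cast iron} = P/A₁ = 55340/400 = 138.4 MPa, tensile.

σ ≈ 138 MPa (tensile)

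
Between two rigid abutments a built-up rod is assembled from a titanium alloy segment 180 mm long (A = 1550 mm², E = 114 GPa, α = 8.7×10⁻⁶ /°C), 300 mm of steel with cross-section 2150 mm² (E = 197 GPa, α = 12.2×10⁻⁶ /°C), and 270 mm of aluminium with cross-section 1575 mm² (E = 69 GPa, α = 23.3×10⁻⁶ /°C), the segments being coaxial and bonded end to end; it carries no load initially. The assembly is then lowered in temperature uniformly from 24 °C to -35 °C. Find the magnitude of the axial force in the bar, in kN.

If the supports were absent, the total length change would be Σ αᵢΔT Lᵢ = 8.7×10⁻⁶×59×180 + 12.2×10⁻⁶×59×300 + 23.3×10⁻⁶×59×270 = 0.6795 mm.
Since the ends are fixed, an axial force P builds up, equal in every segment, with P · Σ Lᵢ/(AᵢEᵢ) = δ_free.
Σ Lᵢ/(AᵢEᵢ) = 180/(1550×114×10³) + 300/(2150×197×10³) + 270/(1575×69×10³) = 4.211×10⁻⁶ mm/N.
Hence P = δ_free / Σ(L/AE) = 0.6795/4.211×10⁻⁶ = 161.3 kN (tensile).

P ≈ 161 kN (tensile)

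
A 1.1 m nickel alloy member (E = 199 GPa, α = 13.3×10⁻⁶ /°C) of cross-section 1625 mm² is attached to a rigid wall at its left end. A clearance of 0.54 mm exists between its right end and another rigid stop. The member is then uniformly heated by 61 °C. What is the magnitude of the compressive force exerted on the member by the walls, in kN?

P ≈ 104 kN

Unrestrained expansion: δ_free = αΔT L = 13.3×10⁻⁶ × 61 × 1100 = 0.8924 mm.
The gap closes (δ_free > 0.54 mm) and the wall then resists a further 0.8924 − 0.54 = 0.3524 mm of expansion.
Compatibility: PL/(AE) = 0.3524 mm, so σ = P/A = E × (0.3524/1100) = 63.76 MPa.
P = σA = 63.76 × 1625 = 103.6 kN.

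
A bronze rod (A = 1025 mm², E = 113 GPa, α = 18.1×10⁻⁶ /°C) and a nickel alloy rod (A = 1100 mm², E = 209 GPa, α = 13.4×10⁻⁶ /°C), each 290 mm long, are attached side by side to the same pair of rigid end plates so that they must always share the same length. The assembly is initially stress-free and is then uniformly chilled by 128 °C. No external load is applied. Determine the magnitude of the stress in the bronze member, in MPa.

Equilibrium of a rigid end plate with no external load gives equal and opposite internal forces ±P in the two members. Since α_{bronze} > α_{nickel alloy}, cooling drives the bronze into tension and the nickel alloy into compression.
Compatibility of the two members (thermal + elastic change equal): (α₁ − α₂)ΔT = P·[1/(A₁E₁) + 1/(A₂E₂)].
|α₁ − α₂|·ΔT = 4.7×10⁻⁶ × 128 = 0.0006016.
1/(A₁E₁) + 1/(A₂E₂) = 1/(1025×113×10³) + 1/(1100×209×10³) = 1.298×10⁻⁸ N⁻¹.
So P = 0.0006016 / 1.298×10⁻⁸ = 46.34 kN.
σ_{bronze} = P/A₁ = 46340/1025 = 45.21 MPa, tensile.

σ ≈ 45.2 MPa (tensile)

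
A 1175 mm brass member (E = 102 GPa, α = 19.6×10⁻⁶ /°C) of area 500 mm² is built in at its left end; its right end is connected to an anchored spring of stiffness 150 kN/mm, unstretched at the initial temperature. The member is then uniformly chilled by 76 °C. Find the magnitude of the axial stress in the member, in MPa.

σ ≈ 118 MPa (tensile)

Free thermal contraction: δ_free = αΔT L = 19.6×10⁻⁶ × 76 × 1175 = 1.75 mm.
Let P be the tensile force in the spring. The member extends elastically by PL/(AE) and the spring stretches by P/k; together these equal δ_free.
P [ L/(AE) + 1/k ] = δ_free → P [ 1175/(500×102×10³) + 1/(150×10³) ] = 1.75.
P = 1.75 / 2.971×10⁻⁵ = 58920 N.
σ = P/A = 58920/500 = 117.8 MPa.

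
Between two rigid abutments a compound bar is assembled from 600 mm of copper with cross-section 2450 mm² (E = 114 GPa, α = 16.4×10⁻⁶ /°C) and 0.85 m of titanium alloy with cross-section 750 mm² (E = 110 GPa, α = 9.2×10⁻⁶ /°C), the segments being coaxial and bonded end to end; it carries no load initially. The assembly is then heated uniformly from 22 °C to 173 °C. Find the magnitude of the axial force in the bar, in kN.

P ≈ 214 kN (compressive)

Free thermal expansion of the whole bar: Σ αᵢΔT Lᵢ = 16.4×10⁻⁶×151×600 + 9.2×10⁻⁶×151×850 = 2.667 mm.
The walls prevent any net length change, so an axial force P (same in every segment) develops. Compatibility: P · Σ Lᵢ/(AᵢEᵢ) = δ_free.
The series flexibility is Σ Lᵢ/(AᵢEᵢ) = 600/(2450×114×10³) + 850/(750×110×10³) = 1.245×10⁻⁵ mm/N.
Hence P = δ_free / Σ(L/AE) = 2.667/1.245×10⁻⁵ = 214.2 kN (compressive).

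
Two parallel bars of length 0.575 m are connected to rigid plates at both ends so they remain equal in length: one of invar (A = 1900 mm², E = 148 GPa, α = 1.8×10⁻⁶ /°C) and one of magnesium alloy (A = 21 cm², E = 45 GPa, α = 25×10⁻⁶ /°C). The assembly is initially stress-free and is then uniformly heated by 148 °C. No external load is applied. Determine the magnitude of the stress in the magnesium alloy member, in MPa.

σ ≈ 116 MPa (compressive)

Both members must finish at the same length. With the larger α, the magnesium alloy tends to over-expand; the plates restrain it, putting the magnesium alloy in compression and the invar in tension. With no external load the two internal forces are equal and opposite, magnitude P.
Equating the net (thermal + elastic) strains gives |α₁ − α₂|·ΔT = P·[1/(A₁E₁) + 1/(A₂E₂)].
|α₁ − α₂|·ΔT = 23.2×10⁻⁶ × 148 = 0.003434.
1/(A₁E₁) + 1/(A₂E₂) = 1/(1900×148×10³) + 1/(2100×45×10³) = 1.414×10⁻⁸ N⁻¹.
P = 0.003434 / 1.414×10⁻⁸ = 242900 N = 242.9 kN.
σ_{magnesium alloy} = P/A₂ = 242900/2100 = 115.6 MPa, compressive.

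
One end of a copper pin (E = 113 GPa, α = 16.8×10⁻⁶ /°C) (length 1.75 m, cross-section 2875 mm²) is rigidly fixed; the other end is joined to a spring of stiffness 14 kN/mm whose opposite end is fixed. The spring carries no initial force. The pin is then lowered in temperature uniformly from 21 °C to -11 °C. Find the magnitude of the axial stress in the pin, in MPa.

The unrestrained thermal change is αΔT L = 16.8×10⁻⁶ × 32 × 1750 = 0.9408 mm.
With a force P in the spring, the elastic change of the pin is PL/(AE) and that of the spring is P/k; compatibility requires their sum to equal δ_free.
So P = δ_free / [L/(AE) + 1/k] = 0.9408 / [ 1750/(2875×113×10³) + 1/(14×10³) ].
P = 0.9408 / 7.682×10⁻⁵ = 12250 N.
σ = P/A = 12250/2875 = 4.26 MPa.

σ ≈ 4.26 MPa (tensile)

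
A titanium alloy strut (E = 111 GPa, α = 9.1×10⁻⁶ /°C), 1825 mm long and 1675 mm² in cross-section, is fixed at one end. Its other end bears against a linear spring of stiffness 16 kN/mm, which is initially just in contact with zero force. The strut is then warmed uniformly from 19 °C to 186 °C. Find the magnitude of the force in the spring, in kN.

P ≈ 38.4 kN

If the spring were absent the strut would lengthen by αΔT L = 9.1×10⁻⁶ × 167 × 1825 = 2.773 mm.
With a force P in the spring, the elastic change of the strut is PL/(AE) and that of the spring is P/k; compatibility requires their sum to equal δ_free.
P [ L/(AE) + 1/k ] = δ_free → P [ 1825/(1675×111×10³) + 1/(16×10³) ] = 2.773.
P = 2.773 / 7.232×10⁻⁵ = 38350 N.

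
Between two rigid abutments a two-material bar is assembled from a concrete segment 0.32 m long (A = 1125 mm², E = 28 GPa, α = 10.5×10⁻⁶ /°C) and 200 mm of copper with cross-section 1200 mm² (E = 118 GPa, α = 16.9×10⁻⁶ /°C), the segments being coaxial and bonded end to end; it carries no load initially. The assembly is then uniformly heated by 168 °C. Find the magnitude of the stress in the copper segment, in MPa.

σ ≈ 81.5 MPa (compressive)

With the walls removed the bar would change length by δ_free = Σ αᵢΔT Lᵢ = 10.5×10⁻⁶×168×320 + 16.9×10⁻⁶×168×200 = 1.132 mm.
Since the ends are fixed, an axial force P builds up, equal in every segment, with P · Σ Lᵢ/(AᵢEᵢ) = δ_free.
Σ Lᵢ/(AᵢEᵢ) = 320/(1125×28×10³) + 200/(1200×118×10³) = 1.157×10⁻⁵ mm/N.
So P = 1.132 / 1.157×10⁻⁵ = 97.86 kN, compressive.
σ_{copper} = P / A = 97860 / 1200 = 81.55 MPa.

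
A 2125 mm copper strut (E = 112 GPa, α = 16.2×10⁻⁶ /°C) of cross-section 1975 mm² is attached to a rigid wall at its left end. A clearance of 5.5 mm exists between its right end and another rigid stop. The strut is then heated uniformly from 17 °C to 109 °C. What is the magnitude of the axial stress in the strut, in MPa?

Unrestrained expansion: δ_free = αΔT L = 16.2×10⁻⁶ × 92 × 2125 = 3.167 mm.
This is smaller than the 5.5 mm clearance, so the strut expands freely without reaching the stop — the stress is zero.

σ ≈ 0 MPa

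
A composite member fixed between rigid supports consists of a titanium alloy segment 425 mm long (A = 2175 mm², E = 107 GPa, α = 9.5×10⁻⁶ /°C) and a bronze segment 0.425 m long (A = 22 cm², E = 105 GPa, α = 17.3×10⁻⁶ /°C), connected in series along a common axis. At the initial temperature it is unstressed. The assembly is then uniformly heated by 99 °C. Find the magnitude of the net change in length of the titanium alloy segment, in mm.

With the walls removed the bar would change length by δ_free = Σ αᵢΔT Lᵢ = 9.5×10⁻⁶×99×425 + 17.3×10⁻⁶×99×425 = 1.128 mm.
The rigid supports impose zero overall length change; the single axial force P common to all segments must satisfy P Σ Lᵢ/(AᵢEᵢ) = δ_free.
Σ Lᵢ/(AᵢEᵢ) = 425/(2175×107×10³) + 425/(2200×105×10³) = 3.666×10⁻⁶ mm/N.
So P = 1.128 / 3.666×10⁻⁶ = 307.6 kN, compressive.
For the titanium alloy segment, free thermal change = 9.5×10⁻⁶×99×425 = 0.3997 mm and elastic change from P = 307600×425/(2175×107×10³) = 0.5617 mm; these oppose, so the net change is 0.162 mm (segment shortens).

|ΔL| ≈ 0.162 mm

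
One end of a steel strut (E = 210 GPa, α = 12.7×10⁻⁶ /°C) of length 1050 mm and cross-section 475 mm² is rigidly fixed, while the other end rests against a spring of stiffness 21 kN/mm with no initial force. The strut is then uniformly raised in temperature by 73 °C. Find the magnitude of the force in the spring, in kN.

P ≈ 16.7 kN

The unrestrained thermal change is αΔT L = 12.7×10⁻⁶ × 73 × 1050 = 0.9735 mm.
Let P be the compressive force at the spring. The strut shortens elastically by PL/(AE) and the spring compresses by P/k; together these equal δ_free.
P [ L/(AE) + 1/k ] = δ_free → P [ 1050/(475×210×10³) + 1/(21×10³) ] = 0.9735.
P = 0.9735 / 5.815×10⁻⁵ = 16740 N.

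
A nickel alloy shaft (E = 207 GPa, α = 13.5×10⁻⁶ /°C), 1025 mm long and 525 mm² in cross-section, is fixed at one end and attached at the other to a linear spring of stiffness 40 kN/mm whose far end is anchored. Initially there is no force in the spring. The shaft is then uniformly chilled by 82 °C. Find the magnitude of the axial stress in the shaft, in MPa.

If the spring were absent the shaft would shorten by αΔT L = 13.5×10⁻⁶ × 82 × 1025 = 1.135 mm.
With a force P in the spring, the elastic change of the shaft is PL/(AE) and that of the spring is P/k; compatibility requires their sum to equal δ_free.
P [ L/(AE) + 1/k ] = δ_free → P [ 1025/(525×207×10³) + 1/(40×10³) ] = 1.135.
P = 1.135 / 3.443×10⁻⁵ = 32950 N.
σ = P/A = 32950/525 = 62.77 MPa.

σ ≈ 62.8 MPa (tensile)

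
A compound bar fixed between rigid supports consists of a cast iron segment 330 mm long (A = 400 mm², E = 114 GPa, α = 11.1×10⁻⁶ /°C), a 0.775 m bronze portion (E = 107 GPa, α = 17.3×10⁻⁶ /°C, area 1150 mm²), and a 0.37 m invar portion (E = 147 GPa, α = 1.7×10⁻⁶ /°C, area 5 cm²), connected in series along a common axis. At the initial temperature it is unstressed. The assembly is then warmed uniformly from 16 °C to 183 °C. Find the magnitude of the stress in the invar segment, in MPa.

With the walls removed the bar would change length by δ_free = Σ αᵢΔT Lᵢ = 11.1×10⁻⁶×167×330 + 17.3×10⁻⁶×167×775 + 1.7×10⁻⁶×167×370 = 2.956 mm.
The rigid supports impose zero overall length change; the single axial force P common to all segments must satisfy P Σ Lᵢ/(AᵢEᵢ) = δ_free.
The series flexibility is Σ Lᵢ/(AᵢEᵢ) = 330/(400×114×10³) + 775/(1150×107×10³) + 370/(500×147×10³) = 1.857×10⁻⁵ mm/N.
Hence P = δ_free / Σ(L/AE) = 2.956/1.857×10⁻⁵ = 159.2 kN (compressive).
σ_{invar} = P / A = 159200 / 500 = 318.4 MPa.

σ ≈ 318 MPa (compressive)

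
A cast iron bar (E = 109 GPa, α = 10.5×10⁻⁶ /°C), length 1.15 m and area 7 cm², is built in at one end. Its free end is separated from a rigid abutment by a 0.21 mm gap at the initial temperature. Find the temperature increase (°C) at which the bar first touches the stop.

ΔT ≈ 17.4 °C

The gap closes when αΔT L = 0.21 mm, since the bar is still unstressed at that instant.
So ΔT = g/(αL) = 0.21/(10.5×10⁻⁶ × 1150) = 17.39 °C.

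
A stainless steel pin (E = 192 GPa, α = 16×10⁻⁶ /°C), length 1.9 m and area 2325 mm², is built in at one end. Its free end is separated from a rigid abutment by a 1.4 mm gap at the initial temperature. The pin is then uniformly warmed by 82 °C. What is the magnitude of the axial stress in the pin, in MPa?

σ ≈ 110 MPa (compressive)

If the wall were absent the pin would grow by αΔT L = 16×10⁻⁶ × 82 × 1900 = 2.493 mm.
The gap closes (δ_free > 1.4 mm) and the wall then resists a further 2.493 − 1.4 = 1.093 mm of expansion.
That suppressed elongation corresponds to σ = E·Δ/L = 192×10³ × 1.093/1900 = 110.4 MPa.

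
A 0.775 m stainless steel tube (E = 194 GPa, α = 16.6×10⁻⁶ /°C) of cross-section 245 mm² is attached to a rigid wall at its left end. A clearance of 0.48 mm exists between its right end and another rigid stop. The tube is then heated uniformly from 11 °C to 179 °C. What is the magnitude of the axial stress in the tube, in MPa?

Unrestrained expansion: δ_free = αΔT L = 16.6×10⁻⁶ × 168 × 775 = 2.161 mm.
After closing the 0.48 mm clearance, 2.161 − 0.48 = 1.681 mm of expansion remains to be suppressed by the wall.
That suppressed elongation corresponds to σ = E·Δ/L = 194×10³ × 1.681/775 = 420.9 MPa.

σ ≈ 421 MPa (compressive)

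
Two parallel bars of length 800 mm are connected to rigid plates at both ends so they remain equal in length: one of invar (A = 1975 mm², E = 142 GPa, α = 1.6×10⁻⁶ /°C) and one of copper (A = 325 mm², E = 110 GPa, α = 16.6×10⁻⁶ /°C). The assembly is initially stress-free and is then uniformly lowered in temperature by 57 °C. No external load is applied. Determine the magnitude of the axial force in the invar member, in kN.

P ≈ 27.1 kN (compressive in the invar)

Both members must finish at the same length. With the larger α, the copper tends to over-contract; the plates restrain it, putting the copper in tension and the invar in compression. With no external load the two internal forces are equal and opposite, magnitude P.
Compatibility of the two members (thermal + elastic change equal): (α₁ − α₂)ΔT = P·[1/(A₁E₁) + 1/(A₂E₂)].
|α₁ − α₂|·ΔT = 15×10⁻⁶ × 57 = 0.000855.
1/(A₁E₁) + 1/(A₂E₂) = 1/(1975×142×10³) + 1/(325×110×10³) = 3.154×10⁻⁸ N⁻¹.
So P = 0.000855 / 3.154×10⁻⁸ = 27.11 kN.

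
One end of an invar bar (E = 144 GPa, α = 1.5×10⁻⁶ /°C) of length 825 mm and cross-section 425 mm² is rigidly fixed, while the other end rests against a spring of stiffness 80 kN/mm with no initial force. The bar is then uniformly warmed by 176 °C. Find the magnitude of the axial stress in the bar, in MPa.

σ ≈ 19.7 MPa (compressive)

Free thermal expansion: δ_free = αΔT L = 1.5×10⁻⁶ × 176 × 825 = 0.2178 mm.
With a force P in the spring, the elastic change of the bar is PL/(AE) and that of the spring is P/k; compatibility requires their sum to equal δ_free.
So P = δ_free / [L/(AE) + 1/k] = 0.2178 / [ 825/(425×144×10³) + 1/(80×10³) ].
P = 0.2178 / 2.598×10⁻⁵ = 8383 N.
σ = P/A = 8383/425 = 19.73 MPa.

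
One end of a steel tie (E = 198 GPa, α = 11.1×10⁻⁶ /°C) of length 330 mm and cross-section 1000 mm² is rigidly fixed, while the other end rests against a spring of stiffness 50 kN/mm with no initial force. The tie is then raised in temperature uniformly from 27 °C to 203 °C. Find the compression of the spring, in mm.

δ ≈ 0.595 mm

Free thermal expansion: δ_free = αΔT L = 11.1×10⁻⁶ × 176 × 330 = 0.6447 mm.
Let P be the compressive force at the spring. The tie shortens elastically by PL/(AE) and the spring compresses by P/k; together these equal δ_free.
So P = δ_free / [L/(AE) + 1/k] = 0.6447 / [ 330/(1000×198×10³) + 1/(50×10³) ].
P = 0.6447 / 2.167×10⁻⁵ = 29750 N.
Spring compression = P/k = 29750/(50×10³) = 0.5951 mm.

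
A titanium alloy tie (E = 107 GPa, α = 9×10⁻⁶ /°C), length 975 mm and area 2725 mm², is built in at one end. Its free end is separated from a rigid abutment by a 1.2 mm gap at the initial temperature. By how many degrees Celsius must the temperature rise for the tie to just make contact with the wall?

ΔT ≈ 137 °C

Contact occurs when the free expansion equals the gap: αΔT L = 1.2 mm.
So ΔT = g/(αL) = 1.2/(9×10⁻⁶ × 975) = 136.8 °C.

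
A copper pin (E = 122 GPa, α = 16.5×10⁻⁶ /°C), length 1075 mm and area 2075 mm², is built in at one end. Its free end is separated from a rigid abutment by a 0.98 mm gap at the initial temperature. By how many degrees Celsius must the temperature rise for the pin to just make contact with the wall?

ΔT ≈ 55.3 °C

Contact occurs when the free expansion equals the gap: αΔT L = 0.98 mm.
So ΔT = g/(αL) = 0.98/(16.5×10⁻⁶ × 1075) = 55.25 °C.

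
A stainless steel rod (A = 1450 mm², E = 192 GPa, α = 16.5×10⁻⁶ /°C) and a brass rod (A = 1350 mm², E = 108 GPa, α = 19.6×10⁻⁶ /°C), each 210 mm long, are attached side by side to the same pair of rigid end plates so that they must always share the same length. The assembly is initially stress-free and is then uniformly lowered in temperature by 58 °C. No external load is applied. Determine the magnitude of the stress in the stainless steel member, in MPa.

Equilibrium of a rigid end plate with no external load gives equal and opposite internal forces ±P in the two members. Since α_{brass} > α_{stainless steel}, cooling drives the brass into tension and the stainless steel into compression.
Compatibility of the two members (thermal + elastic change equal): (α₁ − α₂)ΔT = P·[1/(A₁E₁) + 1/(A₂E₂)].
|α₁ − α₂|·ΔT = 3.1×10⁻⁶ × 58 = 0.0001798.
1/(A₁E₁) + 1/(A₂E₂) = 1/(1450×192×10³) + 1/(1350×108×10³) = 1.045×10⁻⁸ N⁻¹.
P = 0.0001798 / 1.045×10⁻⁸ = 17200 N = 17.2 kN.
σ_{stainless steel} = P/A₁ = 17200/1450 = 11.87 MPa, compressive.

σ ≈ 11.9 MPa (compressive)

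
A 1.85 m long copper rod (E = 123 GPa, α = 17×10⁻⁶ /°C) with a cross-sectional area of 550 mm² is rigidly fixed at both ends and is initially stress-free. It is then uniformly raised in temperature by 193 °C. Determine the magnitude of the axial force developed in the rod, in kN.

The ends cannot move, so σ = EαΔT = 123×10³ × 17×10⁻⁶ × 193 = 403.6 MPa.
Axial force P = σA = 403.6 × 550 = 222000 N = 222 kN, compressive.

P ≈ 222 kN (compressive)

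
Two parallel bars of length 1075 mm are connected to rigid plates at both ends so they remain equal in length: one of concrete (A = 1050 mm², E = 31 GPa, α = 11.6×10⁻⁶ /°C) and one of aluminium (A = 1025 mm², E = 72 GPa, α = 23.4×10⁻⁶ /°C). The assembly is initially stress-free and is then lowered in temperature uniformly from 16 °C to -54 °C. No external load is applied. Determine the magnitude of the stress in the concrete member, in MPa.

σ ≈ 17.8 MPa (compressive)

The aluminium has the larger α, so on cooling it would change length more than the concrete if both were free. The rigid plates force a common final length, so the aluminium is put into tension and the concrete into compression, with equal and opposite forces P (no external load).
Setting the final lengths equal and cancelling L: (α₁ − α₂)ΔT = P/(A₁E₁) + P/(A₂E₂).
|α₁ − α₂|·ΔT = 11.8×10⁻⁶ × 70 = 0.000826.
1/(A₁E₁) + 1/(A₂E₂) = 1/(1050×31×10³) + 1/(1025×72×10³) = 4.427×10⁻⁸ N⁻¹.
So P = 0.000826 / 4.427×10⁻⁸ = 18.66 kN.
σ_{concrete} = P/A₁ = 18660/1050 = 17.77 MPa, compressive.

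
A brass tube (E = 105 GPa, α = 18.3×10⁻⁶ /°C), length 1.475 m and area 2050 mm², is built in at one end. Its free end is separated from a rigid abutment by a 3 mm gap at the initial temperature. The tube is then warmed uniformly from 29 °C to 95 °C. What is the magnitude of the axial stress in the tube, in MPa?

Unrestrained expansion: δ_free = αΔT L = 18.3×10⁻⁶ × 66 × 1475 = 1.782 mm.
Since δ_free = 1.78 mm is less than the 3 mm gap, the tube never touches the wall. No axial force develops.

σ ≈ 0 MPa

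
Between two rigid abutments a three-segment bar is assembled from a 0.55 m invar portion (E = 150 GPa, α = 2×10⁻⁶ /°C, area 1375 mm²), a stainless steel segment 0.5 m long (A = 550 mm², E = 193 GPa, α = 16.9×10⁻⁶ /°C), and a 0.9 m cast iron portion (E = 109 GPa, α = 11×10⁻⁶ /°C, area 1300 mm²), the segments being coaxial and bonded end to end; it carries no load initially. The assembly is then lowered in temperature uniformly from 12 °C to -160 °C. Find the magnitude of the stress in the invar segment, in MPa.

σ ≈ 177 MPa (tensile)

If the supports were absent, the total length change would be Σ αᵢΔT Lᵢ = 2×10⁻⁶×172×550 + 16.9×10⁻⁶×172×500 + 11×10⁻⁶×172×900 = 3.345 mm.
Since the ends are fixed, an axial force P builds up, equal in every segment, with P · Σ Lᵢ/(AᵢEᵢ) = δ_free.
Σ Lᵢ/(AᵢEᵢ) = 550/(1375×150×10³) + 500/(550×193×10³) + 900/(1300×109×10³) = 1.373×10⁻⁵ mm/N.
Hence P = δ_free / Σ(L/AE) = 3.345/1.373×10⁻⁵ = 243.7 kN (tensile).
σ_{invar} = P / A = 243700 / 1375 = 177.2 MPa.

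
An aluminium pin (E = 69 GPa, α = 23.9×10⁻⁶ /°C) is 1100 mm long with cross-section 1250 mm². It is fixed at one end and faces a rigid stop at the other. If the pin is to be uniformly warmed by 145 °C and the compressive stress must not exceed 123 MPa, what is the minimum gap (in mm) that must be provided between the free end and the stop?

g ≈ 1.85 mm

With no wall the pin would lengthen by αΔT L = 23.9×10⁻⁶ × 145 × 1100 = 3.812 mm.
At the allowable stress the elastic shortening the wall may impose is σL/E = 123 × 1100 / (69×10³) = 1.961 mm.
The gap must absorb the remainder: g_min = 3.812 − 1.961 = 1.851 mm.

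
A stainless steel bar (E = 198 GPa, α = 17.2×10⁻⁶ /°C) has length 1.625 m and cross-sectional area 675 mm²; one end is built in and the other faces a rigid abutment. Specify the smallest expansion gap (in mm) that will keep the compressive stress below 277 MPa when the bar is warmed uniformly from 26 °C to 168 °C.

With no wall the bar would lengthen by αΔT L = 17.2×10⁻⁶ × 142 × 1625 = 3.969 mm.
At the allowable stress the elastic shortening the wall may impose is σL/E = 277 × 1625 / (198×10³) = 2.273 mm.
The gap must absorb the remainder: g_min = 3.969 − 2.273 = 1.696 mm.

g ≈ 1.7 mm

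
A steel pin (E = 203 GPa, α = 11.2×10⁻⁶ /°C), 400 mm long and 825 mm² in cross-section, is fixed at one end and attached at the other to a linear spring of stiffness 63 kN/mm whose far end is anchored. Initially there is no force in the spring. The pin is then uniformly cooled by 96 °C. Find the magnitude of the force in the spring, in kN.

P ≈ 23.6 kN

Free thermal contraction: δ_free = αΔT L = 11.2×10⁻⁶ × 96 × 400 = 0.4301 mm.
With a force P in the spring, the elastic change of the pin is PL/(AE) and that of the spring is P/k; compatibility requires their sum to equal δ_free.
P [ L/(AE) + 1/k ] = δ_free → P [ 400/(825×203×10³) + 1/(63×10³) ] = 0.4301.
P = 0.4301 / 1.826×10⁻⁵ = 23550 N.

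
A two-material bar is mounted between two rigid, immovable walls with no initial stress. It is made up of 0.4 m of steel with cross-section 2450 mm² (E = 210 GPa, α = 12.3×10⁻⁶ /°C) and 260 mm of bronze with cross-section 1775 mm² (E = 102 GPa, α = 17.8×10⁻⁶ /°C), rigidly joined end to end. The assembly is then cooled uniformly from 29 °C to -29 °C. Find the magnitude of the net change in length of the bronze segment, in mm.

With the walls removed the bar would change length by δ_free = Σ αᵢΔT Lᵢ = 12.3×10⁻⁶×58×400 + 17.8×10⁻⁶×58×260 = 0.5538 mm.
The walls prevent any net length change, so an axial force P (same in every segment) develops. Compatibility: P · Σ Lᵢ/(AᵢEᵢ) = δ_free.
Σ Lᵢ/(AᵢEᵢ) = 400/(2450×210×10³) + 260/(1775×102×10³) = 2.214×10⁻⁶ mm/N.
P = 0.5538 / 2.214×10⁻⁶ = 250200 N = 250.2 kN, tensile.
For the bronze segment, free thermal change = 17.8×10⁻⁶×58×260 = 0.2684 mm and elastic change from P = 250200×260/(1775×102×10³) = 0.3593 mm; these oppose, so the net change is 0.0909 mm (segment lengthens).

|ΔL| ≈ 0.0909 mm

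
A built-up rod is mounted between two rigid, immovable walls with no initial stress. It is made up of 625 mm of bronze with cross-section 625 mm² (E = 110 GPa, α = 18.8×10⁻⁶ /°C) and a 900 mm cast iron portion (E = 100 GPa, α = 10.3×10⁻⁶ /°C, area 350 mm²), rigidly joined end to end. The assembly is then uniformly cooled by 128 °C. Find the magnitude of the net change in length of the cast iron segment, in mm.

|ΔL| ≈ 0.801 mm

Free thermal contraction of the whole bar: Σ αᵢΔT Lᵢ = 18.8×10⁻⁶×128×625 + 10.3×10⁻⁶×128×900 = 2.691 mm.
The walls prevent any net length change, so an axial force P (same in every segment) develops. Compatibility: P · Σ Lᵢ/(AᵢEᵢ) = δ_free.
Σ Lᵢ/(AᵢEᵢ) = 625/(625×110×10³) + 900/(350×100×10³) = 3.481×10⁻⁵ mm/N.
So P = 2.691 / 3.481×10⁻⁵ = 77.3 kN, tensile.
For the cast iron segment, free thermal change = 10.3×10⁻⁶×128×900 = 1.187 mm and elastic change from P = 77300×900/(350×100×10³) = 1.988 mm; these oppose, so the net change is 0.801 mm (segment lengthens).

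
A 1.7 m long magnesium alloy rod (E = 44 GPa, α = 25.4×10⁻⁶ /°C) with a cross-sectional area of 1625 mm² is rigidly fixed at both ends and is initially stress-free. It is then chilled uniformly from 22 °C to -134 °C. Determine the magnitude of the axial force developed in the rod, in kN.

Full restraint means ε = 0, so the stress is σ = EαΔT = 44×10³ × 25.4×10⁻⁶ × 156 = 174.3 MPa.
Axial force P = σA = 174.3 × 1625 = 283300 N = 283.3 kN, tensile.

P ≈ 283 kN (tensile)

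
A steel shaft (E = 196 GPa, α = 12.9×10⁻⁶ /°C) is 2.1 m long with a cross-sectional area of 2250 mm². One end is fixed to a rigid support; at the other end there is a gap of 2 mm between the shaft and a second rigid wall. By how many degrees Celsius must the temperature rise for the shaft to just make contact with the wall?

The gap closes when αΔT L = 2 mm, since the shaft is still unstressed at that instant.
ΔT = 2 / (12.9×10⁻⁶ × 2100) = 73.83 °C.

ΔT ≈ 73.8 °C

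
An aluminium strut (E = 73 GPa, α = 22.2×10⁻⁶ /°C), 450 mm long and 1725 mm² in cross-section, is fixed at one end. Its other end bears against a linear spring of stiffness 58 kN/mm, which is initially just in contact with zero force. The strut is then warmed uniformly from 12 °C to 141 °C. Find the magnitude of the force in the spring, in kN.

P ≈ 61.9 kN

If the spring were absent the strut would lengthen by αΔT L = 22.2×10⁻⁶ × 129 × 450 = 1.289 mm.
With a force P in the spring, the elastic change of the strut is PL/(AE) and that of the spring is P/k; compatibility requires their sum to equal δ_free.
So P = δ_free / [L/(AE) + 1/k] = 1.289 / [ 450/(1725×73×10³) + 1/(58×10³) ].
P = 1.289 / 2.081×10⁻⁵ = 61910 N.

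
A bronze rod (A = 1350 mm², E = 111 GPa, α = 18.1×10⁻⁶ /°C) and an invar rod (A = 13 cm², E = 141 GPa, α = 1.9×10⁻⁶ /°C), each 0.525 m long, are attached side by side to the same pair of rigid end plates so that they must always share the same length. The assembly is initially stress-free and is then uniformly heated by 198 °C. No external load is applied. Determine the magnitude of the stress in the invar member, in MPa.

σ ≈ 203 MPa (tensile)

Equilibrium of a rigid end plate with no external load gives equal and opposite internal forces ±P in the two members. Since α_{bronze} > α_{invar}, heating drives the bronze into compression and the invar into tension.
Setting the final lengths equal and cancelling L: (α₁ − α₂)ΔT = P/(A₁E₁) + P/(A₂E₂).
|α₁ − α₂|·ΔT = 16.2×10⁻⁶ × 198 = 0.003208.
1/(A₁E₁) + 1/(A₂E₂) = 1/(1350×111×10³) + 1/(1300×141×10³) = 1.213×10⁻⁸ N⁻¹.
P = 0.003208 / 1.213×10⁻⁸ = 264500 N = 264.5 kN.
σ_{invar} = P/A₂ = 264500/1300 = 203.4 MPa, tensile.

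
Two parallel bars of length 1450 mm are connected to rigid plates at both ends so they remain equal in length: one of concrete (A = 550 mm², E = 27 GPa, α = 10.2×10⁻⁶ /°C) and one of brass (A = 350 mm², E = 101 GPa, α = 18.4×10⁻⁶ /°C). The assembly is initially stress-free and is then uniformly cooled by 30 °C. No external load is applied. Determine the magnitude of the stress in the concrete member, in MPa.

σ ≈ 4.68 MPa (compressive)

Equilibrium of a rigid end plate with no external load gives equal and opposite internal forces ±P in the two members. Since α_{brass} > α_{concrete}, cooling drives the brass into tension and the concrete into compression.
Setting the final lengths equal and cancelling L: (α₁ − α₂)ΔT = P/(A₁E₁) + P/(A₂E₂).
|α₁ − α₂|·ΔT = 8.2×10⁻⁶ × 30 = 0.000246.
1/(A₁E₁) + 1/(A₂E₂) = 1/(550×27×10³) + 1/(350×101×10³) = 9.563×10⁻⁸ N⁻¹.
P = 0.000246 / 9.563×10⁻⁸ = 2572 N = 2.572 kN.
σ_{concrete} = P/A₁ = 2572/550 = 4.677 MPa, compressive.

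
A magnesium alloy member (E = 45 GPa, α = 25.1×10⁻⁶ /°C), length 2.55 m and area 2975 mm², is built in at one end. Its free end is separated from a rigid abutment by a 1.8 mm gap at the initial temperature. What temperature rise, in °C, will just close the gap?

Contact occurs when the free expansion equals the gap: αΔT L = 1.8 mm.
ΔT = 1.8 / (25.1×10⁻⁶ × 2550) = 28.12 °C.

ΔT ≈ 28.1 °C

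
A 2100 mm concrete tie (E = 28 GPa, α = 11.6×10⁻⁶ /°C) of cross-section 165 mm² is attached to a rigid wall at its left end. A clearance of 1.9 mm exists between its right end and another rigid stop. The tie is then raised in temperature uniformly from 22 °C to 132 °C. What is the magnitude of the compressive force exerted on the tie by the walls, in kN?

P ≈ 1.72 kN

Unrestrained expansion: δ_free = αΔT L = 11.6×10⁻⁶ × 110 × 2100 = 2.68 mm.
After closing the 1.9 mm clearance, 2.68 − 1.9 = 0.7796 mm of expansion remains to be suppressed by the wall.
Compatibility: PL/(AE) = 0.7796 mm, so σ = P/A = E × (0.7796/2100) = 10.39 MPa.
P = σA = 10.39 × 165 = 1.715 kN.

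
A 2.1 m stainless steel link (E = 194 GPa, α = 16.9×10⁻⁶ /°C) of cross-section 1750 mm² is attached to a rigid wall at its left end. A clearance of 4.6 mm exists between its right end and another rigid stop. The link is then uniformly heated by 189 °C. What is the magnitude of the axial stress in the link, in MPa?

Free thermal elongation = αΔT L = 16.9×10⁻⁶ × 189 × 2100 = 6.708 mm.
The gap closes (δ_free > 4.6 mm) and the wall then resists a further 6.708 − 4.6 = 2.108 mm of expansion.
Compatibility: PL/(AE) = 2.108 mm, so σ = P/A = E × (2.108/2100) = 194.7 MPa.

σ ≈ 195 MPa (compressive)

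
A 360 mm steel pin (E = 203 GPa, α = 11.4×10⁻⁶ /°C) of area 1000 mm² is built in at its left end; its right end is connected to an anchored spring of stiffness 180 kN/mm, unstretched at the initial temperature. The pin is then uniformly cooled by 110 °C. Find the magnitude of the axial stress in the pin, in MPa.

σ ≈ 61.6 MPa (tensile)

If the spring were absent the pin would shorten by αΔT L = 11.4×10⁻⁶ × 110 × 360 = 0.4514 mm.
Let P be the tensile force in the spring. The pin extends elastically by PL/(AE) and the spring stretches by P/k; together these equal δ_free.
P [ L/(AE) + 1/k ] = δ_free → P [ 360/(1000×203×10³) + 1/(180×10³) ] = 0.4514.
P = 0.4514 / 7.329×10⁻⁶ = 61600 N.
σ = P/A = 61600/1000 = 61.6 MPa.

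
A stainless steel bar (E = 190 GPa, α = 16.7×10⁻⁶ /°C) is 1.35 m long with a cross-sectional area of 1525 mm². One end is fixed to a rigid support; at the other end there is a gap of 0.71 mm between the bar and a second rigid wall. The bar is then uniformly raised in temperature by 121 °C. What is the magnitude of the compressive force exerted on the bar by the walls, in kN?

P ≈ 433 kN

Free thermal elongation = αΔT L = 16.7×10⁻⁶ × 121 × 1350 = 2.728 mm.
This exceeds the 0.71 mm gap, so the wall pushes back. The portion of expansion that must be recovered elastically is δ_free − gap = 2.728 − 0.71 = 2.018 mm.
That suppressed elongation corresponds to σ = E·Δ/L = 190×10³ × 2.018/1350 = 284 MPa.
P = σA = 284 × 1525 = 433.1 kN.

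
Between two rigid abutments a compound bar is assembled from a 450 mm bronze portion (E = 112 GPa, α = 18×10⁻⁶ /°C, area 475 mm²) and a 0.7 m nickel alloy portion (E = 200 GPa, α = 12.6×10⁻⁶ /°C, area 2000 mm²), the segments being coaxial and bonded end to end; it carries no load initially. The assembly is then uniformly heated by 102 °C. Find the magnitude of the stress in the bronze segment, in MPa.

σ ≈ 356 MPa (compressive)

With the walls removed the bar would change length by δ_free = Σ αᵢΔT Lᵢ = 18×10⁻⁶×102×450 + 12.6×10⁻⁶×102×700 = 1.726 mm.
The rigid supports impose zero overall length change; the single axial force P common to all segments must satisfy P Σ Lᵢ/(AᵢEᵢ) = δ_free.
The series flexibility is Σ Lᵢ/(AᵢEᵢ) = 450/(475×112×10³) + 700/(2000×200×10³) = 1.021×10⁻⁵ mm/N.
Hence P = δ_free / Σ(L/AE) = 1.726/1.021×10⁻⁵ = 169.1 kN (compressive).
σ_{bronze} = P / A = 169100 / 475 = 355.9 MPa.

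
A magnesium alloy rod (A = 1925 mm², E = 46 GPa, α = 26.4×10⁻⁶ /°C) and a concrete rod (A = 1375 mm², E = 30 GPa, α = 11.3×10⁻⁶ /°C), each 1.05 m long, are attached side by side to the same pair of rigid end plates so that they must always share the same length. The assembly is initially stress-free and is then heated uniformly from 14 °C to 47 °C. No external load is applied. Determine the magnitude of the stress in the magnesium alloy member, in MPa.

σ ≈ 7.28 MPa (compressive)

The magnesium alloy has the larger α, so on heating it would change length more than the concrete if both were free. The rigid plates force a common final length, so the magnesium alloy is put into compression and the concrete into tension, with equal and opposite forces P (no external load).
Compatibility of the two members (thermal + elastic change equal): (α₁ − α₂)ΔT = P·[1/(A₁E₁) + 1/(A₂E₂)].
|α₁ − α₂|·ΔT = 15.1×10⁻⁶ × 33 = 0.0004983.
1/(A₁E₁) + 1/(A₂E₂) = 1/(1925×46×10³) + 1/(1375×30×10³) = 3.554×10⁻⁸ N⁻¹.
P = 0.0004983 / 3.554×10⁻⁸ = 14020 N = 14.02 kN.
σ_{magnesium alloy} = P/A₁ = 14020/1925 = 7.284 MPa, compressive.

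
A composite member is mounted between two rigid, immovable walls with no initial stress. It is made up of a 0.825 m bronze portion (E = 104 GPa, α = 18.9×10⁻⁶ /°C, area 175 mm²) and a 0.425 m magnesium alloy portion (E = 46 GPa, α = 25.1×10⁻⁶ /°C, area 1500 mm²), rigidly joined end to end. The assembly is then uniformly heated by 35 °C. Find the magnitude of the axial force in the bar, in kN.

P ≈ 17.9 kN (compressive)

With the walls removed the bar would change length by δ_free = Σ αᵢΔT Lᵢ = 18.9×10⁻⁶×35×825 + 25.1×10⁻⁶×35×425 = 0.9191 mm.
The walls prevent any net length change, so an axial force P (same in every segment) develops. Compatibility: P · Σ Lᵢ/(AᵢEᵢ) = δ_free.
Σ Lᵢ/(AᵢEᵢ) = 825/(175×104×10³) + 425/(1500×46×10³) = 5.149×10⁻⁵ mm/N.
So P = 0.9191 / 5.149×10⁻⁵ = 17.85 kN, compressive.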